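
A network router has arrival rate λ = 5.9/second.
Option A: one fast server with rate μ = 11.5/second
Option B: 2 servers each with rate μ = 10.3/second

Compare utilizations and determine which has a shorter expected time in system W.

Option A: single server μ = 11.5 (M/M/1)
  ρ_A = 5.9/11.5 = 0.5130
  W_A = 1/(μ-λ) = 1/(11.5-5.9) = 1/5.60 = 0.1786

Option B: 2 servers μ = 10.3 (M/M/2)
  ρ_B = λ/(cμ) = 5.9/(2×10.3) = 0.2864
  Offered load a = λ/μ = cρ = 5.9/10.3 = 0.5728
  P₀ = [ Σₙ₌₀^1 aⁿ/n! + a^2/(2!(1-ρ)) ]⁻¹
  Σ = a^0/0! + a^1/1! = 1.0000 + 0.5728 = 1.5728
  a^2/(2!(1-ρ)) = 0.3281/(2 × 0.7136) = 0.2299
  P₀ = 1/(1.5728 + 0.2299) = 0.5547
  Lq = P₀·a^2·ρ / (2!(1-ρ)²) = 0.55472 × 0.32812 × 0.28641 / (2 × 0.50921) = 0.05119
  Wq_B = Lq/λ = 0.05119/5.9 = 0.008676
  W_B = Wq_B + 1/μ = 0.008676 + 0.09709 = 0.1058

Since W_B = 0.1058 < W_A = 0.1786, Option B (multiple servers) has the shorter time in system.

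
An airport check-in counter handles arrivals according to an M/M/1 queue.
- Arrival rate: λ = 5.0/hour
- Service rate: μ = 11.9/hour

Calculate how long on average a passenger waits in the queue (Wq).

First, compute utilization: ρ = λ/μ = 5.0/11.9 = 0.4202
For M/M/1: Wq = λ/(μ(μ-λ))
Wq = 5.0/(11.9 × (11.9-5.0))
Wq = 5.0/(11.9 × 6.90)
Wq = 0.06089 hours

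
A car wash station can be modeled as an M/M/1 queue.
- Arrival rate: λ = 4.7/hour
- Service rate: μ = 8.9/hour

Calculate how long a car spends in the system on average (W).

First, compute utilization: ρ = λ/μ = 4.7/8.9 = 0.5281
For M/M/1: W = 1/(μ-λ)
W = 1/(8.9-4.7) = 1/4.20
W = 0.2381 hours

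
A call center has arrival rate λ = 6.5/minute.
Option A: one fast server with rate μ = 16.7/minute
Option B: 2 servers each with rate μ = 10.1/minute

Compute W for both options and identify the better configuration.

Option A: single server μ = 16.7 (M/M/1)
  ρ_A = 6.5/16.7 = 0.3892
  W_A = 1/(μ-λ) = 1/(16.7-6.5) = 1/10.20 = 0.09804

Option B: 2 servers μ = 10.1 (M/M/2)
  ρ_B = λ/(cμ) = 6.5/(2×10.1) = 0.3218
  Offered load a = λ/μ = cρ = 6.5/10.1 = 0.6436
  P₀ = [ Σₙ₌₀^1 aⁿ/n! + a^2/(2!(1-ρ)) ]⁻¹
  Σ = a^0/0! + a^1/1! = 1.0000 + 0.6436 = 1.6436
  a^2/(2!(1-ρ)) = 0.41418/(2 × 0.67822) = 0.3053
  P₀ = 1/(1.6436 + 0.3053) = 0.5131
  Lq = P₀·a^2·ρ / (2!(1-ρ)²) = 0.51311 × 0.41418 × 0.32178 / (2 × 0.45998) = 0.07433
  Wq_B = Lq/λ = 0.074334/6.5 = 0.011436
  W_B = Wq_B + 1/μ = 0.011436 + 0.099010 = 0.1104

Since W_A = 0.09804 < W_B = 0.1104, Option A (single fast server) has the shorter time in system.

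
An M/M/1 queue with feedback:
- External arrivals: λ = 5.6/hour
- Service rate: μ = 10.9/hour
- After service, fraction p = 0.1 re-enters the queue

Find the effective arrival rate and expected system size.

Effective arrival rate: λ_eff = λ/(1-p) = 5.6/(1-0.1) = 5.6/0.90 = 6.22222
ρ = λ_eff/μ = 6.22222/10.9 = 0.57085
L = ρ/(1-ρ) = 0.57085/(1-0.57085) = 1.3302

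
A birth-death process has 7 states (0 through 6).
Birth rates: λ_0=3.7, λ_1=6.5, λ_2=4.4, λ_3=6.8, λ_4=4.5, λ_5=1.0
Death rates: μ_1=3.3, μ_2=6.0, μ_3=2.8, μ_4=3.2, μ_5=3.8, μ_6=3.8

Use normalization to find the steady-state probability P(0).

Ratios P(n)/P(0) = (λ₀···λₙ₋₁)/(μ₁···μₙ):
P(1)/P(0) = (3.7)/(3.3) = 1.12121
P(2)/P(0) = (3.7×6.5)/(3.3×6.0) = 1.21465
P(3)/P(0) = (3.7×6.5×4.4)/(3.3×6.0×2.8) = 1.90873
P(4)/P(0) = (3.7×6.5×4.4×6.8)/(3.3×6.0×2.8×3.2) = 4.05605
P(5)/P(0) = (3.7×6.5×4.4×6.8×4.5)/(3.3×6.0×2.8×3.2×3.8) = 4.80322
P(6)/P(0) = (3.7×6.5×4.4×6.8×4.5×1.0)/(3.3×6.0×2.8×3.2×3.8×3.8) = 1.26400

Normalization: ∑ P(n) = 1
P(0) × (1.00000 + 1.12121 + 1.21465 + 1.90873 + 4.05605 + 4.80322 + 1.26400) = 1
P(0) × 15.3679 = 1
P(0) = 1/15.3679 = 0.06507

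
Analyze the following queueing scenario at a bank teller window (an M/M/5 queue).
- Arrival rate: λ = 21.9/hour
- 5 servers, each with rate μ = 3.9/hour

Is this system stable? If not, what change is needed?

Stability requires ρ = λ/(cμ) < 1
ρ = 21.9/(5 × 3.9) = 21.9/19.50 = 1.1231
Since 1.1231 ≥ 1, the system is UNSTABLE.
Need c > λ/μ = 21.9/3.9 = 5.62.
Minimum servers needed: c = 6.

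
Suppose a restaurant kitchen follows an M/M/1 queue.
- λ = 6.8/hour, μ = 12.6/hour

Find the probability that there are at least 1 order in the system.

ρ = λ/μ = 6.8/12.6 = 0.5397
P(N ≥ n) = ρⁿ
P(N ≥ 1) = 0.5397^1
P(N ≥ 1) = 0.5397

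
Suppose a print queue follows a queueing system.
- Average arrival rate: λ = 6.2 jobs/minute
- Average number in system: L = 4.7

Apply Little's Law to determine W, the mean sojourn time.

Little's Law: L = λW, so W = L/λ
W = 4.7/6.2 = 0.7581 minutes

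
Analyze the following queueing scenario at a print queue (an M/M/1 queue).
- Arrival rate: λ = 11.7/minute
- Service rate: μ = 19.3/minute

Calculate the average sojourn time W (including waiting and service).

First, compute utilization: ρ = λ/μ = 11.7/19.3 = 0.6062
For M/M/1: W = 1/(μ-λ)
W = 1/(19.3-11.7) = 1/7.60
W = 0.1316 minutes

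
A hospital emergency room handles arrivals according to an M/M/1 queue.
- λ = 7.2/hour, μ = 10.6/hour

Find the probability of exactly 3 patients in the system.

ρ = λ/μ = 7.2/10.6 = 0.6792
P(n) = (1-ρ)ρⁿ
P(3) = (1-0.6792) × 0.6792^3
P(3) = 0.3208 × 0.3133
P(3) = 0.1005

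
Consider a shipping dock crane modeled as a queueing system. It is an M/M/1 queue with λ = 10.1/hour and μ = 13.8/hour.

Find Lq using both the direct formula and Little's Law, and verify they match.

Method 1 (direct): Lq = λ²/(μ(μ-λ)) = 102.01/(13.8 × 3.70) = 1.9978

Method 2 (Little's Law):
W = 1/(μ-λ) = 1/3.70 = 0.2703
Wq = W - 1/μ = 0.2703 - 0.07246 = 0.1978
Lq = λWq = 10.1 × 0.1978 = 1.9978 ✔ (matches Method 1)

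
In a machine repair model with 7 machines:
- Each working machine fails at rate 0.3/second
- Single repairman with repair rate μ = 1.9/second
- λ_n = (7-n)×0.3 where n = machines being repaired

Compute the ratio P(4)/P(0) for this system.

P(4)/P(0) = ∏_{i=0}^{4-1} λ_i/μ_{i+1}
= (7-0)×0.3/1.9 × (7-1)×0.3/1.9 × (7-2)×0.3/1.9 × (7-3)×0.3/1.9
= 0.5221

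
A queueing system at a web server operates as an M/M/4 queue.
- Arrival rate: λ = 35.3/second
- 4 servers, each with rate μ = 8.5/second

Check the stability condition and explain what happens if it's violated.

Stability requires ρ = λ/(cμ) < 1
ρ = 35.3/(4 × 8.5) = 35.3/34.00 = 1.0382
Since 1.0382 ≥ 1, the system is UNSTABLE.
Need c > λ/μ = 35.3/8.5 = 4.15.
Minimum servers needed: c = 5.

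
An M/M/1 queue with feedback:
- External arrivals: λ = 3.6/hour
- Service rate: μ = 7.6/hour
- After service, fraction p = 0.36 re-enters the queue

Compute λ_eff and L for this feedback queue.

Effective arrival rate: λ_eff = λ/(1-p) = 3.6/(1-0.36) = 3.6/0.64 = 5.6250
ρ = λ_eff/μ = 5.6250/7.6 = 0.74013
L = ρ/(1-ρ) = 0.74013/(1-0.74013) = 2.8481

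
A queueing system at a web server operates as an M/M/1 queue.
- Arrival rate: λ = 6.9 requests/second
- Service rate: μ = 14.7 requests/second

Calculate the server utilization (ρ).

Server utilization: ρ = λ/μ
ρ = 6.9/14.7 = 0.4694
The server is busy 46.94% of the time.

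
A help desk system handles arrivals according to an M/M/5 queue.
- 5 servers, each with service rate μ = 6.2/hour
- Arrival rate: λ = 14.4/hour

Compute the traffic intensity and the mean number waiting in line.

Traffic intensity: ρ = λ/(cμ) = 14.4/(5×6.2) = 0.4645
Since ρ = 0.4645 < 1, system is stable.
Offered load a = λ/μ = cρ = 14.4/6.2 = 2.3226
P₀ = [ Σₙ₌₀^4 aⁿ/n! + a^5/(5!(1-ρ)) ]⁻¹
Σ = a^0/0! + a^1/1! + a^2/2! + a^3/3! + a^4/4! = 1.0000 + 2.3226 + 2.6972 + 2.0881 + 1.2125 = 9.3204
a^5/(5!(1-ρ)) = 67.5856/(120 × 0.5355) = 1.0518
P₀ = 1/(9.3204 + 1.0518) = 0.09641
Lq = P₀·a^5·ρ / (5!(1-ρ)²) = 0.09641 × 67.5856 × 0.4645 / (120 × 0.2867) = 0.08797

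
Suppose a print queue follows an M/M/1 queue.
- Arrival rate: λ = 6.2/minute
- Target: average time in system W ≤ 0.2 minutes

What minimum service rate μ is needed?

For M/M/1: W = 1/(μ-λ)
Need W ≤ 0.2, so 1/(μ-λ) ≤ 0.2
μ - λ ≥ 1/0.2 = 5.0000
μ ≥ 6.2 + 5.0000 = 11.2000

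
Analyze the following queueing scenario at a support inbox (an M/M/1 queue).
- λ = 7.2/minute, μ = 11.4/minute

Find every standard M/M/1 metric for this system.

Step 1: ρ = λ/μ = 7.2/11.4 = 0.6316
Step 2: L = λ/(μ-λ) = 7.2/4.20 = 1.7143
Step 3: Lq = λ²/(μ(μ-λ)) = 51.84/(11.4×4.20) = 1.0827
Step 4: W = 1/(μ-λ) = 1/4.20 = 0.2381
Step 5: Wq = λ/(μ(μ-λ)) = 7.2/(11.4×4.20) = 0.1504
Step 6: P(0) = 1-ρ = 0.3684
Verify: L = λW = 7.2×0.2381 = 1.7143 ✔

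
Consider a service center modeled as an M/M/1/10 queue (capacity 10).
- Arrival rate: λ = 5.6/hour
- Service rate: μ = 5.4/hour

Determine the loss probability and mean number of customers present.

ρ = λ/μ = 5.6/5.4 = 1.037037
P₀ = (1-ρ)/(1-ρ^(K+1)) = (1-1.037037)/(1-1.037037^11) = -0.03704/-0.4919 = 0.07530
P_K = P₀×ρ^K = 0.07530 × 1.037037^10 = 0.07530 × 1.4386 = 0.1083
Blocking probability P_10 = 0.1083 (10.83%)
L = ρ[1 - (K+1)ρ^K + Kρ^(K+1)] / [(1-ρ)(1-ρ^(K+1))]
L = 1.037037 × (1 - 11×1.4386082 + 10×1.4918899) / ((1 - 1.037037) × (1 - 1.4918899)) = 5.3627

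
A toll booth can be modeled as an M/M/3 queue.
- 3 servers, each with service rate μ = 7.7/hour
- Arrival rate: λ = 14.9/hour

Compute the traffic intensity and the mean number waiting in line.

Traffic intensity: ρ = λ/(cμ) = 14.9/(3×7.7) = 0.6450
Since ρ = 0.6450 < 1, system is stable.
Offered load a = λ/μ = cρ = 14.9/7.7 = 1.9351
P₀ = [ Σₙ₌₀^2 aⁿ/n! + a^3/(3!(1-ρ)) ]⁻¹
Σ = a^0/0! + a^1/1! + a^2/2! = 1.0000 + 1.9351 + 1.8722 = 4.8073
a^3/(3!(1-ρ)) = 7.2458/(6 × 0.35498) = 3.4020
P₀ = 1/(4.8073 + 3.4020) = 0.1218
Lq = P₀·a^3·ρ / (3!(1-ρ)²) = 0.1218 × 7.2458 × 0.6450 / (6 × 0.1260) = 0.7530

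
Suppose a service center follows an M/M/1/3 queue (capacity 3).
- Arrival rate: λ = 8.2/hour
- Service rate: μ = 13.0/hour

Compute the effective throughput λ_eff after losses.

ρ = λ/μ = 8.2/13.0 = 0.63077
P₀ = (1-ρ)/(1-ρ^(K+1)) = (1-0.63077)/(1-0.63077^4) = 0.36923/0.84170 = 0.4387
P_K = P₀×ρ^K = 0.4387 × 0.63077^3 = 0.4387 × 0.2510 = 0.1101
λ_eff = λ(1-P_K) = 8.2 × (1 - 0.11009) = 8.2 × 0.88991 = 7.2973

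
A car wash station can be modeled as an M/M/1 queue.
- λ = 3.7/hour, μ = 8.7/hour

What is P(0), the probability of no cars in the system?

ρ = λ/μ = 3.7/8.7 = 0.4253
P(0) = 1 - ρ = 1 - 0.4253 = 0.5747
The server is idle 57.47% of the time.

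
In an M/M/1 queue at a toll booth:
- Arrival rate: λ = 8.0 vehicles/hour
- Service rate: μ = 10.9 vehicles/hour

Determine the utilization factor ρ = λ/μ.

Server utilization: ρ = λ/μ
ρ = 8.0/10.9 = 0.7339
The server is busy 73.39% of the time.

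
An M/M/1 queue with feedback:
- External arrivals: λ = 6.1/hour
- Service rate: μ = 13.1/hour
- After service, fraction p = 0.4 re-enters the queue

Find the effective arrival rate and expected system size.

Effective arrival rate: λ_eff = λ/(1-p) = 6.1/(1-0.4) = 6.1/0.60 = 10.1667
ρ = λ_eff/μ = 10.1667/13.1 = 0.77608
L = ρ/(1-ρ) = 0.77608/(1-0.77608) = 3.4659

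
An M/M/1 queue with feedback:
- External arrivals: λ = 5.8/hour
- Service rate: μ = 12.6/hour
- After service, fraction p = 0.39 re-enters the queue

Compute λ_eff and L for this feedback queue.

Effective arrival rate: λ_eff = λ/(1-p) = 5.8/(1-0.39) = 5.8/0.61 = 9.5082
ρ = λ_eff/μ = 9.5082/12.6 = 0.75462
L = ρ/(1-ρ) = 0.75462/(1-0.75462) = 3.0753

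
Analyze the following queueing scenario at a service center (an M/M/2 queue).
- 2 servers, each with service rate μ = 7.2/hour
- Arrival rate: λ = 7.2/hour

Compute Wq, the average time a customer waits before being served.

Traffic intensity: ρ = λ/(cμ) = 7.2/(2×7.2) = 0.5000
Since ρ = 0.5000 < 1, system is stable.
Offered load a = λ/μ = cρ = 7.2/7.2 = 1.0000
P₀ = [ Σₙ₌₀^1 aⁿ/n! + a^2/(2!(1-ρ)) ]⁻¹
Σ = a^0/0! + a^1/1! = 1.0000 + 1.0000 = 2.0000
a^2/(2!(1-ρ)) = 1.0000/(2 × 0.5000) = 1.0000
P₀ = 1/(2.0000 + 1.0000) = 0.3333
Lq = P₀·a^2·ρ / (2!(1-ρ)²) = 0.3333 × 1.0000 × 0.5000 / (2 × 0.2500) = 0.3333
Wq = Lq/λ = 0.33333/7.2 = 0.04630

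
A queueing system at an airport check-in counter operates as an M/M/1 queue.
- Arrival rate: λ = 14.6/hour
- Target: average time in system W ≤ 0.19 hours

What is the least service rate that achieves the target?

For M/M/1: W = 1/(μ-λ)
Need W ≤ 0.19, so 1/(μ-λ) ≤ 0.19
μ - λ ≥ 1/0.19 = 5.2632
μ ≥ 14.6 + 5.2632 = 19.8632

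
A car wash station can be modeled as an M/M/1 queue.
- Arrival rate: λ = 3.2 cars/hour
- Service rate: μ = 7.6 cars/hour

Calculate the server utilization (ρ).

Server utilization: ρ = λ/μ
ρ = 3.2/7.6 = 0.4211
The server is busy 42.11% of the time.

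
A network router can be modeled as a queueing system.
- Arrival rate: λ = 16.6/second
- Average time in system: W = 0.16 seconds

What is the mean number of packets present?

Little's Law: L = λW
L = 16.6 × 0.16 = 2.6560 packets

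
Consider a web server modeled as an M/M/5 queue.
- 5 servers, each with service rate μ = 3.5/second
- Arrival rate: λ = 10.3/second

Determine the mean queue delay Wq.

Traffic intensity: ρ = λ/(cμ) = 10.3/(5×3.5) = 0.5886
Since ρ = 0.5886 < 1, system is stable.
Offered load a = λ/μ = cρ = 10.3/3.5 = 2.9429
P₀ = [ Σₙ₌₀^4 aⁿ/n! + a^5/(5!(1-ρ)) ]⁻¹
Σ = a^0/0! + a^1/1! + a^2/2! + a^3/3! + a^4/4! = 1.0000 + 2.9429 + 4.3302 + 4.2477 + 3.1251 = 15.6459
a^5/(5!(1-ρ)) = 220.7221/(120 × 0.41143) = 4.4706
P₀ = 1/(15.6459 + 4.4706) = 0.04971
Lq = P₀·a^5·ρ / (5!(1-ρ)²) = 0.04971 × 220.7221 × 0.5886 / (120 × 0.1693) = 0.3179
Wq = Lq/λ = 0.31792/10.3 = 0.03087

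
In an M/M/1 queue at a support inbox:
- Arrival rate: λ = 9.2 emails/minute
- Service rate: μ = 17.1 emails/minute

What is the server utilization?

Server utilization: ρ = λ/μ
ρ = 9.2/17.1 = 0.5380
The server is busy 53.80% of the time.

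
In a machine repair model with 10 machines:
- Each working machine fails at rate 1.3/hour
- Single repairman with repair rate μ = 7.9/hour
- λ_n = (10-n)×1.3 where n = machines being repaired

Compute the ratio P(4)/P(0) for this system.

P(4)/P(0) = ∏_{i=0}^{4-1} λ_i/μ_{i+1}
= (10-0)×1.3/7.9 × (10-1)×1.3/7.9 × (10-2)×1.3/7.9 × (10-3)×1.3/7.9
= 3.6957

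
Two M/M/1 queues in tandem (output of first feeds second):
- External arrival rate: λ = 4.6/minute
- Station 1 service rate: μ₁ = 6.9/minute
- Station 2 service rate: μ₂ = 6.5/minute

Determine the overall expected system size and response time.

By Jackson's theorem, each station behaves as independent M/M/1.
Station 1: ρ₁ = 4.6/6.9 = 0.6667, L₁ = ρ₁/(1-ρ₁) = λ/(μ₁-λ) = 4.6/2.30 = 2.0000
Station 2: ρ₂ = 4.6/6.5 = 0.7077, L₂ = ρ₂/(1-ρ₂) = λ/(μ₂-λ) = 4.6/1.90 = 2.4211
Total: L = L₁ + L₂ = 2.0000 + 2.4211 = 4.4211
W = L/λ = 4.4211/4.6 = 0.9611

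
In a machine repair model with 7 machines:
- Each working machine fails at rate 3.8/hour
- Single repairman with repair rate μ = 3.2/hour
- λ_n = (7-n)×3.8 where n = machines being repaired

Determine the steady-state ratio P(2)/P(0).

P(2)/P(0) = ∏_{i=0}^{2-1} λ_i/μ_{i+1}
= (7-0)×3.8/3.2 × (7-1)×3.8/3.2
= 59.2266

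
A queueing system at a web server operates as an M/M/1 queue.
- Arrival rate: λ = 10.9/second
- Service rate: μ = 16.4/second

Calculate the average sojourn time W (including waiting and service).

First, compute utilization: ρ = λ/μ = 10.9/16.4 = 0.6646
For M/M/1: W = 1/(μ-λ)
W = 1/(16.4-10.9) = 1/5.50
W = 0.1818 seconds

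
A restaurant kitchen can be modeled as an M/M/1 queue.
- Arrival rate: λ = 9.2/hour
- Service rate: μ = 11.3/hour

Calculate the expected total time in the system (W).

First, compute utilization: ρ = λ/μ = 9.2/11.3 = 0.8142
For M/M/1: W = 1/(μ-λ)
W = 1/(11.3-9.2) = 1/2.10
W = 0.4762 hours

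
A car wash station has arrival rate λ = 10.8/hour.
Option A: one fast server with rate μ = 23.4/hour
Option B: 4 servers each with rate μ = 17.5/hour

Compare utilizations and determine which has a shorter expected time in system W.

Option A: single server μ = 23.4 (M/M/1)
  ρ_A = 10.8/23.4 = 0.4615
  W_A = 1/(μ-λ) = 1/(23.4-10.8) = 1/12.60 = 0.07937

Option B: 4 servers μ = 17.5 (M/M/4)
  ρ_B = λ/(cμ) = 10.8/(4×17.5) = 0.1543
  Offered load a = λ/μ = cρ = 10.8/17.5 = 0.6171
  P₀ = [ Σₙ₌₀^3 aⁿ/n! + a^4/(4!(1-ρ)) ]⁻¹
  Σ = a^0/0! + a^1/1! + a^2/2! + a^3/3! = 1.00000 + 0.617143 + 0.190433 + 0.0391747 = 1.8468
  a^4/(4!(1-ρ)) = 0.14506/(24 × 0.84571) = 0.007147
  P₀ = 1/(1.8468 + 0.007147) = 0.5394
  Lq = P₀·a^4·ρ / (4!(1-ρ)²) = 0.53940 × 0.14506 × 0.15429 / (24 × 0.71523) = 0.0007033
  Wq_B = Lq/λ = 0.0007033/10.8 = 0.00006512
  W_B = Wq_B + 1/μ = 0.00006512 + 0.05714 = 0.05721

Since W_B = 0.05721 < W_A = 0.07937, Option B (multiple servers) has the shorter time in system.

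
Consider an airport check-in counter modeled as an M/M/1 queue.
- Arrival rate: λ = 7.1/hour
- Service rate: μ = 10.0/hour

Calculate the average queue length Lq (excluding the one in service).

ρ = λ/μ = 7.1/10.0 = 0.7100
For M/M/1: Lq = λ²/(μ(μ-λ))
Lq = 50.41/(10.0 × 2.90)
Lq = 1.7383 passengers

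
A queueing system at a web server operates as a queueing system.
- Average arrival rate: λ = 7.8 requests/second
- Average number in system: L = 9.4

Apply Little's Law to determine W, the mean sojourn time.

Little's Law: L = λW, so W = L/λ
W = 9.4/7.8 = 1.2051 seconds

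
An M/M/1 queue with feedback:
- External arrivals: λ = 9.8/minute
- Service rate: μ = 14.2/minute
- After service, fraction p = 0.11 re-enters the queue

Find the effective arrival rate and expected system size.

Effective arrival rate: λ_eff = λ/(1-p) = 9.8/(1-0.11) = 9.8/0.89 = 11.01124
ρ = λ_eff/μ = 11.01124/14.2 = 0.775439
L = ρ/(1-ρ) = 0.775439/(1-0.775439) = 3.4531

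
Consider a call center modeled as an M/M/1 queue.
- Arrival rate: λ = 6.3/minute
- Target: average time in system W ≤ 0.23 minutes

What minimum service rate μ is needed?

For M/M/1: W = 1/(μ-λ)
Need W ≤ 0.23, so 1/(μ-λ) ≤ 0.23
μ - λ ≥ 1/0.23 = 4.3478
μ ≥ 6.3 + 4.3478 = 10.6478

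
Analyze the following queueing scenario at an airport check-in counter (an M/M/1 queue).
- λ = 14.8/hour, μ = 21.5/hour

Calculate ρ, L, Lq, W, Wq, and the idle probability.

Step 1: ρ = λ/μ = 14.8/21.5 = 0.6884
Step 2: L = λ/(μ-λ) = 14.8/6.70 = 2.2090
Step 3: Lq = λ²/(μ(μ-λ)) = 219.04/(21.5×6.70) = 1.5206
Step 4: W = 1/(μ-λ) = 1/6.70 = 0.149254
Step 5: Wq = λ/(μ(μ-λ)) = 14.8/(21.5×6.70) = 0.1027
Step 6: P(0) = 1-ρ = 0.3116
Verify: L = λW = 14.8×0.149254 = 2.2090 ✔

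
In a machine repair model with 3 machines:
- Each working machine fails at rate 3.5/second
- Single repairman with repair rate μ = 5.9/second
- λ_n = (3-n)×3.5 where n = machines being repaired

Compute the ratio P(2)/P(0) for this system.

P(2)/P(0) = ∏_{i=0}^{2-1} λ_i/μ_{i+1}
= (3-0)×3.5/5.9 × (3-1)×3.5/5.9
= 2.1115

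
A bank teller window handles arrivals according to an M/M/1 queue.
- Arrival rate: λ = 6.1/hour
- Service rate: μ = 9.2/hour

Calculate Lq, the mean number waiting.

ρ = λ/μ = 6.1/9.2 = 0.6630
For M/M/1: Lq = λ²/(μ(μ-λ))
Lq = 37.21/(9.2 × 3.10)
Lq = 1.3047 transactions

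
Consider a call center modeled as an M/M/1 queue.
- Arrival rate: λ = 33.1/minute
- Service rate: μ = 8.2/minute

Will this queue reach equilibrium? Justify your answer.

Stability requires ρ = λ/(cμ) < 1
ρ = 33.1/(1 × 8.2) = 33.1/8.20 = 4.0366
Since 4.0366 ≥ 1, the system is UNSTABLE.
Queue grows without bound. Need μ > λ = 33.1.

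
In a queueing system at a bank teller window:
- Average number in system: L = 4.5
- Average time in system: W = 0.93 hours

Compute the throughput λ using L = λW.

Little's Law: L = λW, so λ = L/W
λ = 4.5/0.93 = 4.8387 transactions/hour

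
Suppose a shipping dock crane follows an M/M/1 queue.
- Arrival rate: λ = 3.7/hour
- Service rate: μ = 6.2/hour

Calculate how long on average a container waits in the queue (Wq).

First, compute utilization: ρ = λ/μ = 3.7/6.2 = 0.5968
For M/M/1: Wq = λ/(μ(μ-λ))
Wq = 3.7/(6.2 × (6.2-3.7))
Wq = 3.7/(6.2 × 2.50)
Wq = 0.2387 hours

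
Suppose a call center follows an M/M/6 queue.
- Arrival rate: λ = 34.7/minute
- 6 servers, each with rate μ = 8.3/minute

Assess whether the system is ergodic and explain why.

Stability requires ρ = λ/(cμ) < 1
ρ = 34.7/(6 × 8.3) = 34.7/49.80 = 0.6968
Since 0.6968 < 1, the system is STABLE.
The servers are busy 69.68% of the time.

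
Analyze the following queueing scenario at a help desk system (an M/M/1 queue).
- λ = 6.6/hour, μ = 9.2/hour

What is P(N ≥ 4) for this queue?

ρ = λ/μ = 6.6/9.2 = 0.7174
P(N ≥ n) = ρⁿ
P(N ≥ 4) = 0.7174^4
P(N ≥ 4) = 0.2649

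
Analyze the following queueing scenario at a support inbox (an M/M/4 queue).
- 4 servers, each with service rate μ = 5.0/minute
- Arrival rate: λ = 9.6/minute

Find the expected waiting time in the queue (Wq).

Traffic intensity: ρ = λ/(cμ) = 9.6/(4×5.0) = 0.4800
Since ρ = 0.4800 < 1, system is stable.
Offered load a = λ/μ = cρ = 9.6/5.0 = 1.9200
P₀ = [ Σₙ₌₀^3 aⁿ/n! + a^4/(4!(1-ρ)) ]⁻¹
Σ = a^0/0! + a^1/1! + a^2/2! + a^3/3! = 1.0000 + 1.9200 + 1.8432 + 1.1796 = 5.9428
a^4/(4!(1-ρ)) = 13.5895/(24 × 0.5200) = 1.0889
P₀ = 1/(5.9428 + 1.0889) = 0.1422
Lq = P₀·a^4·ρ / (4!(1-ρ)²) = 0.1422 × 13.5895 × 0.4800 / (24 × 0.2704) = 0.1429
Wq = Lq/λ = 0.1429/9.6 = 0.01489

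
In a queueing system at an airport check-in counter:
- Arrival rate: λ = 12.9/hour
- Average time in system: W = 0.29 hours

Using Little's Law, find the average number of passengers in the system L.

Little's Law: L = λW
L = 12.9 × 0.29 = 3.7410 passengers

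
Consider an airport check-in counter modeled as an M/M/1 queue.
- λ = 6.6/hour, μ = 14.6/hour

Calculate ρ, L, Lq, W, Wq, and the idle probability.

Step 1: ρ = λ/μ = 6.6/14.6 = 0.4521
Step 2: L = λ/(μ-λ) = 6.6/8.00 = 0.8250
Step 3: Lq = λ²/(μ(μ-λ)) = 43.56/(14.6×8.00) = 0.3729
Step 4: W = 1/(μ-λ) = 1/8.00 = 0.1250
Step 5: Wq = λ/(μ(μ-λ)) = 6.6/(14.6×8.00) = 0.05651
Step 6: P(0) = 1-ρ = 0.5479
Verify: L = λW = 6.6×0.1250 = 0.8250 ✔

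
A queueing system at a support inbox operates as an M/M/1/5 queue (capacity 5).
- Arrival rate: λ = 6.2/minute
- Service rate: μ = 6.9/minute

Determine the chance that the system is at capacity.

ρ = λ/μ = 6.2/6.9 = 0.89855
P₀ = (1-ρ)/(1-ρ^(K+1)) = (1-0.89855)/(1-0.89855^6) = 0.10145/0.47368 = 0.2142
P_K = P₀×ρ^K = 0.2142 × 0.89855^5 = 0.2142 × 0.5857 = 0.1255
Blocking probability = 12.55%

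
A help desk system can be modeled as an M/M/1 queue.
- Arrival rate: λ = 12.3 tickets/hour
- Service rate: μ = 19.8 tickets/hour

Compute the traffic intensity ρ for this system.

Server utilization: ρ = λ/μ
ρ = 12.3/19.8 = 0.6212
The server is busy 62.12% of the time.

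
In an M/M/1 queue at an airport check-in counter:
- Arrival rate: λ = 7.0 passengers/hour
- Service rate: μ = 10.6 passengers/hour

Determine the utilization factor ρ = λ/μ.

Server utilization: ρ = λ/μ
ρ = 7.0/10.6 = 0.6604
The server is busy 66.04% of the time.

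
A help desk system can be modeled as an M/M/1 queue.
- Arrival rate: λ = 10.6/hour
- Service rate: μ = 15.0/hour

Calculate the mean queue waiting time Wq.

First, compute utilization: ρ = λ/μ = 10.6/15.0 = 0.7067
For M/M/1: Wq = λ/(μ(μ-λ))
Wq = 10.6/(15.0 × (15.0-10.6))
Wq = 10.6/(15.0 × 4.40)
Wq = 0.1606 hours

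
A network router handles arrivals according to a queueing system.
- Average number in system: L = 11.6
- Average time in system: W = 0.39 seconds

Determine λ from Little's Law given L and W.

Little's Law: L = λW, so λ = L/W
λ = 11.6/0.39 = 29.7436 packets/second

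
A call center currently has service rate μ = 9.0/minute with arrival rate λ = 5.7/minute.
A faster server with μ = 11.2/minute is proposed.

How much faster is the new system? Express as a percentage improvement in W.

System 1: ρ₁ = 5.7/9.0 = 0.6333, W₁ = 1/(9.0-5.7) = 0.3030
System 2: ρ₂ = 5.7/11.2 = 0.5089, W₂ = 1/(11.2-5.7) = 0.1818
Improvement: (W₁-W₂)/W₁ = (0.3030-0.1818)/0.3030 = 40.00%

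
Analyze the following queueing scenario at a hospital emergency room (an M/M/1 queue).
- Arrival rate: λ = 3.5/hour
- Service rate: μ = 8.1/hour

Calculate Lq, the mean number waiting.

ρ = λ/μ = 3.5/8.1 = 0.4321
For M/M/1: Lq = λ²/(μ(μ-λ))
Lq = 12.25/(8.1 × 4.60)
Lq = 0.3288 patients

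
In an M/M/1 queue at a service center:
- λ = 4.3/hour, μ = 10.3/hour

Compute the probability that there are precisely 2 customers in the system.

ρ = λ/μ = 4.3/10.3 = 0.4175
P(n) = (1-ρ)ρⁿ
P(2) = (1-0.4175) × 0.4175^2
P(2) = 0.5825 × 0.1743
P(2) = 0.1015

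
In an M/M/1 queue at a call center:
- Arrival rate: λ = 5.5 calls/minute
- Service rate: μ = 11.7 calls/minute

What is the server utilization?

Server utilization: ρ = λ/μ
ρ = 5.5/11.7 = 0.4701
The server is busy 47.01% of the time.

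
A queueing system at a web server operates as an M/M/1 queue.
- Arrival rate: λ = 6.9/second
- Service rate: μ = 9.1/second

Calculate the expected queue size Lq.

ρ = λ/μ = 6.9/9.1 = 0.7582
For M/M/1: Lq = λ²/(μ(μ-λ))
Lq = 47.61/(9.1 × 2.20)
Lq = 2.3781 requests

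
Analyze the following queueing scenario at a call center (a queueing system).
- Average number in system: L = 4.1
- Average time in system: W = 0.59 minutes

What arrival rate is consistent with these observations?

Little's Law: L = λW, so λ = L/W
λ = 4.1/0.59 = 6.9492 calls/minute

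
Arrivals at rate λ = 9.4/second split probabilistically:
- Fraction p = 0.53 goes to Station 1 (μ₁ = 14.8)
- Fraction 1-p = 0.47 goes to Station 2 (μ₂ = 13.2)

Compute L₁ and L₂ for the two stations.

Effective rates: λ₁ = 9.4×0.53 = 4.982, λ₂ = 9.4×0.47 = 4.418
Station 1: ρ₁ = 4.982/14.8 = 0.3366, L₁ = ρ₁/(1-ρ₁) = 0.3366/(1-0.3366) = 0.5074
Station 2: ρ₂ = 4.418/13.2 = 0.3347, L₂ = ρ₂/(1-ρ₂) = 0.3347/(1-0.3347) = 0.5031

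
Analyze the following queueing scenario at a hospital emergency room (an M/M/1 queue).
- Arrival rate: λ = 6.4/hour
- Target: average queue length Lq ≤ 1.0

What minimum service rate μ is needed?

For M/M/1: Lq = λ²/(μ(μ-λ))
Need Lq ≤ 1.0, i.e. μ(μ-λ) ≥ λ²/1.0
μ² - 6.4μ - 40.96/1.0 ≥ 0  →  μ² - 6.4μ - 40.9600 ≥ 0
Quadratic formula (positive root): μ = [λ + √(λ² + 4×40.9600)]/2
Discriminant: 40.96 + 4×40.9600 = 204.8000, √204.8000 = 14.3108
μ ≥ (6.4 + 14.3108)/2 = 10.3554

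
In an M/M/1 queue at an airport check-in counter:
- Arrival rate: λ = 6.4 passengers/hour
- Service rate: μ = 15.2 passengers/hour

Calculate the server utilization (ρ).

Server utilization: ρ = λ/μ
ρ = 6.4/15.2 = 0.4211
The server is busy 42.11% of the time.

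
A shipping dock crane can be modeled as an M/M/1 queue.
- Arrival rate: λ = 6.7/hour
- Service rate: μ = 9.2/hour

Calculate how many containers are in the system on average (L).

ρ = λ/μ = 6.7/9.2 = 0.7283
For M/M/1: L = λ/(μ-λ)
L = 6.7/(9.2-6.7) = 6.7/2.50
L = 2.6800 containers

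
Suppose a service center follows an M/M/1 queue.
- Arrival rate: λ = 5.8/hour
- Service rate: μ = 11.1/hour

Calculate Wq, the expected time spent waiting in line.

First, compute utilization: ρ = λ/μ = 5.8/11.1 = 0.5225
For M/M/1: Wq = λ/(μ(μ-λ))
Wq = 5.8/(11.1 × (11.1-5.8))
Wq = 5.8/(11.1 × 5.30)
Wq = 0.09859 hours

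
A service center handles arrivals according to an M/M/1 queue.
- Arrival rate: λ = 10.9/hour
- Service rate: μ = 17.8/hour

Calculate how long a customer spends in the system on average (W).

First, compute utilization: ρ = λ/μ = 10.9/17.8 = 0.6124
For M/M/1: W = 1/(μ-λ)
W = 1/(17.8-10.9) = 1/6.90
W = 0.1449 hours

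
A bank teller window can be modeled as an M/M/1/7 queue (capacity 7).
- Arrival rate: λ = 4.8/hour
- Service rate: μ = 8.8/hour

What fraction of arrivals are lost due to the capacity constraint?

ρ = λ/μ = 4.8/8.8 = 0.54545
P₀ = (1-ρ)/(1-ρ^(K+1)) = (1-0.54545)/(1-0.54545^8) = 0.45455/0.99216 = 0.4581
P_K = P₀×ρ^K = 0.45814 × 0.54545^7 = 0.45814 × 0.014364 = 0.006581
Blocking probability = 0.66%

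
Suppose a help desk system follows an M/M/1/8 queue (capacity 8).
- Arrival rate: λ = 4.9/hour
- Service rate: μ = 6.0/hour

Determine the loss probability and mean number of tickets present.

ρ = λ/μ = 4.9/6.0 = 0.81667
P₀ = (1-ρ)/(1-ρ^(K+1)) = (1-0.81667)/(1-0.81667^9) = 0.18333/0.83841 = 0.2187
P_K = P₀×ρ^K = 0.21866 × 0.81667^8 = 0.21866 × 0.19787 = 0.04327
Blocking probability P_8 = 0.04327 (4.33%)
L = ρ[1 - (K+1)ρ^K + Kρ^(K+1)] / [(1-ρ)(1-ρ^(K+1))]
L = 0.81667 × (1 - 9×0.197867 + 8×0.161592) / ((1 - 0.81667) × (1 - 0.161592)) = 2.7200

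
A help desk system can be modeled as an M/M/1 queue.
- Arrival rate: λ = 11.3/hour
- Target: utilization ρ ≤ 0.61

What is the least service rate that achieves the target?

ρ = λ/μ, so μ = λ/ρ
μ ≥ 11.3/0.61 = 18.5246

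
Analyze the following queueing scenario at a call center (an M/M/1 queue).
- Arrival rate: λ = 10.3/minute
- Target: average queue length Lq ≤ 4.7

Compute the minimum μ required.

For M/M/1: Lq = λ²/(μ(μ-λ))
Need Lq ≤ 4.7, i.e. μ(μ-λ) ≥ λ²/4.7
μ² - 10.3μ - 106.09/4.7 ≥ 0  →  μ² - 10.3μ - 22.57234 ≥ 0
Quadratic formula (positive root): μ = [λ + √(λ² + 4×22.57234)]/2
Discriminant: 106.09 + 4×22.57234 = 196.3794, √196.3794 = 14.0135
μ ≥ (10.3 + 14.0135)/2 = 12.1568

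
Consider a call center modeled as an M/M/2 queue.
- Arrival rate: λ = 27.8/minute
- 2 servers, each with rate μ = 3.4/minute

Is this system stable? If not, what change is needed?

Stability requires ρ = λ/(cμ) < 1
ρ = 27.8/(2 × 3.4) = 27.8/6.80 = 4.0882
Since 4.0882 ≥ 1, the system is UNSTABLE.
Need c > λ/μ = 27.8/3.4 = 8.18.
Minimum servers needed: c = 9.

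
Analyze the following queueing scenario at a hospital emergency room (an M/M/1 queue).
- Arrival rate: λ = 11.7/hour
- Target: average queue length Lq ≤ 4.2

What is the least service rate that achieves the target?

For M/M/1: Lq = λ²/(μ(μ-λ))
Need Lq ≤ 4.2, i.e. μ(μ-λ) ≥ λ²/4.2
μ² - 11.7μ - 136.89/4.2 ≥ 0  →  μ² - 11.7μ - 32.59286 ≥ 0
Quadratic formula (positive root): μ = [λ + √(λ² + 4×32.59286)]/2
Discriminant: 136.89 + 4×32.59286 = 267.2614, √267.2614 = 16.34813
μ ≥ (11.7 + 16.34813)/2 = 14.0241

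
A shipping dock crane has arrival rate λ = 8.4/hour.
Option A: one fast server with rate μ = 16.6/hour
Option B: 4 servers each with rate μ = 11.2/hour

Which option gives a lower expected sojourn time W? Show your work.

Option A: single server μ = 16.6 (M/M/1)
  ρ_A = 8.4/16.6 = 0.5060
  W_A = 1/(μ-λ) = 1/(16.6-8.4) = 1/8.20 = 0.1220

Option B: 4 servers μ = 11.2 (M/M/4)
  ρ_B = λ/(cμ) = 8.4/(4×11.2) = 0.1875
  Offered load a = λ/μ = cρ = 8.4/11.2 = 0.7500
  P₀ = [ Σₙ₌₀^3 aⁿ/n! + a^4/(4!(1-ρ)) ]⁻¹
  Σ = a^0/0! + a^1/1! + a^2/2! + a^3/3! = 1.0000 + 0.7500 + 0.2813 + 0.07031 = 2.1016
  a^4/(4!(1-ρ)) = 0.3164/(24 × 0.8125) = 0.01623
  P₀ = 1/(2.1016 + 0.01623) = 0.4722
  Lq = P₀·a^4·ρ / (4!(1-ρ)²) = 0.4722 × 0.3164 × 0.1875 / (24 × 0.6602) = 0.001768
  Wq_B = Lq/λ = 0.001768/8.4 = 0.0002105
  W_B = Wq_B + 1/μ = 0.0002105 + 0.08929 = 0.08950

Since W_B = 0.08950 < W_A = 0.1220, Option B (multiple servers) has the shorter time in system.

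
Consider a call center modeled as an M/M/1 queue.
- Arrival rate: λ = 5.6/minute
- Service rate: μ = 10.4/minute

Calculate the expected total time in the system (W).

First, compute utilization: ρ = λ/μ = 5.6/10.4 = 0.5385
For M/M/1: W = 1/(μ-λ)
W = 1/(10.4-5.6) = 1/4.80
W = 0.2083 minutes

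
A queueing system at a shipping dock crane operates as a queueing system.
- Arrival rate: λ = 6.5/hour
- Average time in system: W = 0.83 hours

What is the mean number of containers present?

Little's Law: L = λW
L = 6.5 × 0.83 = 5.3950 containers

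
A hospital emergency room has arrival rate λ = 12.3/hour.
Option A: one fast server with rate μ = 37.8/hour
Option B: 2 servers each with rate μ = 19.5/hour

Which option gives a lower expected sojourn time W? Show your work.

Option A: single server μ = 37.8 (M/M/1)
  ρ_A = 12.3/37.8 = 0.3254
  W_A = 1/(μ-λ) = 1/(37.8-12.3) = 1/25.50 = 0.03922

Option B: 2 servers μ = 19.5 (M/M/2)
  ρ_B = λ/(cμ) = 12.3/(2×19.5) = 0.3154
  Offered load a = λ/μ = cρ = 12.3/19.5 = 0.6308
  P₀ = [ Σₙ₌₀^1 aⁿ/n! + a^2/(2!(1-ρ)) ]⁻¹
  Σ = a^0/0! + a^1/1! = 1.0000 + 0.6308 = 1.6308
  a^2/(2!(1-ρ)) = 0.3979/(2 × 0.6846) = 0.2906
  P₀ = 1/(1.6308 + 0.2906) = 0.5205
  Lq = P₀·a^2·ρ / (2!(1-ρ)²) = 0.52047 × 0.39787 × 0.31538 / (2 × 0.46870) = 0.06967
  Wq_B = Lq/λ = 0.069671/12.3 = 0.0056643
  W_B = Wq_B + 1/μ = 0.0056643 + 0.051282 = 0.05695

Since W_A = 0.03922 < W_B = 0.05695, Option A (single fast server) has the shorter time in system.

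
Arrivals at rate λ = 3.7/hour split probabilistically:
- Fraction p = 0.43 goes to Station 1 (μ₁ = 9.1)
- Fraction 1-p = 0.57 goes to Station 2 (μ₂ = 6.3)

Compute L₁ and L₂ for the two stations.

Effective rates: λ₁ = 3.7×0.43 = 1.591, λ₂ = 3.7×0.57 = 2.109
Station 1: ρ₁ = 1.591/9.1 = 0.17484, L₁ = ρ₁/(1-ρ₁) = 0.17484/(1-0.17484) = 0.2119
Station 2: ρ₂ = 2.109/6.3 = 0.33476, L₂ = ρ₂/(1-ρ₂) = 0.33476/(1-0.33476) = 0.5032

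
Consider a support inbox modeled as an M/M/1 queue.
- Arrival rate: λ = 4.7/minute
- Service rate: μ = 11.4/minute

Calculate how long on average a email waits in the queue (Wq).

First, compute utilization: ρ = λ/μ = 4.7/11.4 = 0.4123
For M/M/1: Wq = λ/(μ(μ-λ))
Wq = 4.7/(11.4 × (11.4-4.7))
Wq = 4.7/(11.4 × 6.70)
Wq = 0.06153 minutes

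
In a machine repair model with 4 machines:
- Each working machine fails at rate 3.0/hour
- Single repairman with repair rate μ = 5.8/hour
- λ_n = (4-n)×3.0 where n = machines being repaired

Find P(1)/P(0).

P(1)/P(0) = ∏_{i=0}^{1-1} λ_i/μ_{i+1}
= (4-0)×3.0/5.8
= 2.0690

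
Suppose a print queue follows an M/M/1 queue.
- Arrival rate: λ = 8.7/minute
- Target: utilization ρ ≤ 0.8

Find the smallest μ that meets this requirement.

ρ = λ/μ, so μ = λ/ρ
μ ≥ 8.7/0.8 = 10.8750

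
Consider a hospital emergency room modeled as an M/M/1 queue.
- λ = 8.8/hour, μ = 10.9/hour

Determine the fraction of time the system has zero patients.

ρ = λ/μ = 8.8/10.9 = 0.8073
P(0) = 1 - ρ = 1 - 0.8073 = 0.1927
The server is idle 19.27% of the time.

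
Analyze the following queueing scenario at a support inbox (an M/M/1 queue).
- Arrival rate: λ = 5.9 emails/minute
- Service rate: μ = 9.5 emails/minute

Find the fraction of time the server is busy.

Server utilization: ρ = λ/μ
ρ = 5.9/9.5 = 0.6211
The server is busy 62.11% of the time.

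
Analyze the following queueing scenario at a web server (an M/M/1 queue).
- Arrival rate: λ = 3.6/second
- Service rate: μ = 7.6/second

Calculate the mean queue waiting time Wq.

First, compute utilization: ρ = λ/μ = 3.6/7.6 = 0.4737
For M/M/1: Wq = λ/(μ(μ-λ))
Wq = 3.6/(7.6 × (7.6-3.6))
Wq = 3.6/(7.6 × 4.00)
Wq = 0.1184 seconds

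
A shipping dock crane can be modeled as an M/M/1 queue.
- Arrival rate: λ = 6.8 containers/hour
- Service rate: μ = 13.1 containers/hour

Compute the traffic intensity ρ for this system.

Server utilization: ρ = λ/μ
ρ = 6.8/13.1 = 0.5191
The server is busy 51.91% of the time.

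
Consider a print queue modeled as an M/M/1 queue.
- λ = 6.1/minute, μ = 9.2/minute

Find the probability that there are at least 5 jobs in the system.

ρ = λ/μ = 6.1/9.2 = 0.6630
P(N ≥ n) = ρⁿ
P(N ≥ 5) = 0.6630^5
P(N ≥ 5) = 0.1281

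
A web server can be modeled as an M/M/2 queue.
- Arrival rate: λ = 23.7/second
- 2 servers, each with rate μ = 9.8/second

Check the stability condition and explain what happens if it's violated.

Stability requires ρ = λ/(cμ) < 1
ρ = 23.7/(2 × 9.8) = 23.7/19.60 = 1.2092
Since 1.2092 ≥ 1, the system is UNSTABLE.
Need c > λ/μ = 23.7/9.8 = 2.42.
Minimum servers needed: c = 3.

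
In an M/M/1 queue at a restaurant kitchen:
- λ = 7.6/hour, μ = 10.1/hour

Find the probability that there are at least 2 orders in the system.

ρ = λ/μ = 7.6/10.1 = 0.75248
P(N ≥ n) = ρⁿ
P(N ≥ 2) = 0.75248^2
P(N ≥ 2) = 0.5662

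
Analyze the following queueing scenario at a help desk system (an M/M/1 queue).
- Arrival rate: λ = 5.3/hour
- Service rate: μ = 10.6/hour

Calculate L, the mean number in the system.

ρ = λ/μ = 5.3/10.6 = 0.5000
For M/M/1: L = λ/(μ-λ)
L = 5.3/(10.6-5.3) = 5.3/5.30
L = 1.0000 tickets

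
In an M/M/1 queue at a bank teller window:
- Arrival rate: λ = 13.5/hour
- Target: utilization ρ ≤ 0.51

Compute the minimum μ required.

ρ = λ/μ, so μ = λ/ρ
μ ≥ 13.5/0.51 = 26.4706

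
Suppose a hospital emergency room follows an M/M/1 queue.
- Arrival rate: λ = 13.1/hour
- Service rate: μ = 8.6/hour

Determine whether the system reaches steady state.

Stability requires ρ = λ/(cμ) < 1
ρ = 13.1/(1 × 8.6) = 13.1/8.60 = 1.5233
Since 1.5233 ≥ 1, the system is UNSTABLE.
Queue grows without bound. Need μ > λ = 13.1.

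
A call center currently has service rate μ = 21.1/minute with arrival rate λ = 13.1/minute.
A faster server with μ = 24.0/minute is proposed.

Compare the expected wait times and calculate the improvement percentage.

System 1: ρ₁ = 13.1/21.1 = 0.6209, W₁ = 1/(21.1-13.1) = 0.1250
System 2: ρ₂ = 13.1/24.0 = 0.5458, W₂ = 1/(24.0-13.1) = 0.09174
Improvement: (W₁-W₂)/W₁ = (0.1250-0.09174)/0.1250 = 26.61%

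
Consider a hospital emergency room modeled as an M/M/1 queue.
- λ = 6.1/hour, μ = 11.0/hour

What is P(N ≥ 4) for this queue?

ρ = λ/μ = 6.1/11.0 = 0.55455
P(N ≥ n) = ρⁿ
P(N ≥ 4) = 0.55455^4
P(N ≥ 4) = 0.09457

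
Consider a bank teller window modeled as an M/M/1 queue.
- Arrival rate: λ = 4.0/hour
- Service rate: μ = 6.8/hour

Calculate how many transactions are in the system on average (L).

ρ = λ/μ = 4.0/6.8 = 0.5882
For M/M/1: L = λ/(μ-λ)
L = 4.0/(6.8-4.0) = 4.0/2.80
L = 1.4286 transactions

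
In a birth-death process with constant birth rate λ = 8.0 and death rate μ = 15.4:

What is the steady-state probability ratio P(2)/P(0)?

For constant rates: P(n)/P(0) = (λ/μ)^n
P(2)/P(0) = (8.0/15.4)^2 = 0.5195^2 = 0.2699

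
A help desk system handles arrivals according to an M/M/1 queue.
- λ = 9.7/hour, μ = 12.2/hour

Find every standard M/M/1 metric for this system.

Step 1: ρ = λ/μ = 9.7/12.2 = 0.7951
Step 2: L = λ/(μ-λ) = 9.7/2.50 = 3.8800
Step 3: Lq = λ²/(μ(μ-λ)) = 94.09/(12.2×2.50) = 3.0849
Step 4: W = 1/(μ-λ) = 1/2.50 = 0.4000
Step 5: Wq = λ/(μ(μ-λ)) = 9.7/(12.2×2.50) = 0.3180
Step 6: P(0) = 1-ρ = 0.2049
Verify: L = λW = 9.7×0.4000 = 3.8800 ✔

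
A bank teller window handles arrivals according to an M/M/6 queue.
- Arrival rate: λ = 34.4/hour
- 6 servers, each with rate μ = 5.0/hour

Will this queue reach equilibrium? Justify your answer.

Stability requires ρ = λ/(cμ) < 1
ρ = 34.4/(6 × 5.0) = 34.4/30.00 = 1.1467
Since 1.1467 ≥ 1, the system is UNSTABLE.
Need c > λ/μ = 34.4/5.0 = 6.88.
Minimum servers needed: c = 7.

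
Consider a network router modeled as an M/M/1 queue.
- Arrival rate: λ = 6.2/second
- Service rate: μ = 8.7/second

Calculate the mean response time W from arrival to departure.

First, compute utilization: ρ = λ/μ = 6.2/8.7 = 0.7126
For M/M/1: W = 1/(μ-λ)
W = 1/(8.7-6.2) = 1/2.50
W = 0.4000 seconds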